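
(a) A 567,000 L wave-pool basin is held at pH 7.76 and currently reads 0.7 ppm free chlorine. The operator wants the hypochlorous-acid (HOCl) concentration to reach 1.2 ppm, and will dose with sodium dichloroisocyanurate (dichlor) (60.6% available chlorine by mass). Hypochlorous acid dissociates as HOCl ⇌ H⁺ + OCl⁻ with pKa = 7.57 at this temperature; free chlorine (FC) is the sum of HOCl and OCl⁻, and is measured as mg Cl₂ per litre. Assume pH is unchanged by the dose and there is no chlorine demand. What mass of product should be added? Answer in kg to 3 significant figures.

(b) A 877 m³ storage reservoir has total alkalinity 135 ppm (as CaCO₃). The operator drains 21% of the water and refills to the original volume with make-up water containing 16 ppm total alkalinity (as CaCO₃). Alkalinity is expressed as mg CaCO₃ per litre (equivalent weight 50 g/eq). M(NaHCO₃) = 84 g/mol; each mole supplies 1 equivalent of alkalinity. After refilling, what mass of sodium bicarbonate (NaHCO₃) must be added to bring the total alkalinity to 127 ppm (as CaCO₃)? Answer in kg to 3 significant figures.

(a) [OCl⁻]/[HOCl] = 10^(pH − pKa) = 10^(7.76 − 7.57) = 1.549; fraction as HOCl = 1/(1 + 1.549) = 0.3923.
(a) Free chlorine required for 1.2 ppm HOCl: 1.2 / 0.3923 = 3.059 ppm.
(a) FC to add: 3.059 − 0.7 = 2.359 mg/L as Cl₂.
(a) Cl₂ equivalent: 2.359 mg/L × 567,000 L = 1337 g.
(a) Product at 60.6% available Cl: 1337 / 0.606 = 2207 g.

(b) Volume: 877 m³ = 877,000 L.
(b) After draining 21% and refilling: 135 × 0.79 + 16 × 0.21 = 110.01 ppm.
(b) Deficit to target: 127 − 110.01 = 16.99 mg/L.
(b) As CaCO₃: 16.99 mg/L × 877,000 L = 14,900 g; ÷ 50 g/eq ÷ 1 = 298 mol NaHCO₃.
(b) Mass: 298 × 84 = 25,030 g.

(a) 2.21 kg; (b) 25.0 kg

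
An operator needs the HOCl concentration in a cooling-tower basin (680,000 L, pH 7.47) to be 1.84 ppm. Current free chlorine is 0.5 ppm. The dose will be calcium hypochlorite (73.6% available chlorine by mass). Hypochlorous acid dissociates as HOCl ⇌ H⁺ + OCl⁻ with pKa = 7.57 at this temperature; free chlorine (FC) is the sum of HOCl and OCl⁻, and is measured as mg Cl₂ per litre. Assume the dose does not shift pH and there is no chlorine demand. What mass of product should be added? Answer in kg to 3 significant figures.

2.59 kg

[OCl⁻]/[HOCl] = 10^(pH − pKa) = 10^(7.47 − 7.57) = 0.7943; fraction as HOCl = 1/(1 + 0.7943) = 0.5573.
Free chlorine required for 1.84 ppm HOCl: 1.84 / 0.5573 = 3.302 ppm.
FC to add: 3.302 − 0.5 = 2.802 mg/L as Cl₂.
Cl₂ equivalent: 2.802 mg/L × 680,000 L = 1905 g.
Product at 73.6% available Cl: 1905 / 0.736 = 2588 g.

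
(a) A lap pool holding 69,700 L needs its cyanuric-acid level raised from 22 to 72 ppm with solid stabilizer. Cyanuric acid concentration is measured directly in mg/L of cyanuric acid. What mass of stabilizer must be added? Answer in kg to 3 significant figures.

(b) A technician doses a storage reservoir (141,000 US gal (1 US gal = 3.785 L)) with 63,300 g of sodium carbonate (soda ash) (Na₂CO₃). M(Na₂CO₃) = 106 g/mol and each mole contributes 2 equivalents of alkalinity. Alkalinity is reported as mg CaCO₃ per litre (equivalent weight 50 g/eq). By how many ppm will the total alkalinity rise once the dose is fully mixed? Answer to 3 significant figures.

(a) 3.48 kg; (b) 112 ppm

(a) CYA to add: (72 − 22) = 50 mg/L × 69,700 L = 3485 g cyanuric acid.

(b) Volume: 141,000 US gal × 3.785 L/gal = 533,685 L.
(b) Moles of Na₂CO₃: 63,300 g ÷ 106 g/mol = 597.2 mol → 1194 eq of alkalinity.
(b) As CaCO₃: 1194 eq × 50 g/eq = 59,720 g.
(b) Rise: 59,720 g / 533,685 L × 1000 = 111.9 mg/L.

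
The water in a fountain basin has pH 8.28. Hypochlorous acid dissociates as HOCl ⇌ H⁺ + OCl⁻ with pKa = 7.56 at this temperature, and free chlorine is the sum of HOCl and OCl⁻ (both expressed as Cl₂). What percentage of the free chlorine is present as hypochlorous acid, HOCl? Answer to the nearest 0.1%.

[OCl⁻]/[HOCl] = 10^(pH − pKa) = 10^(8.28 − 7.56) = 10^0.72 = 5.248.
Fraction as HOCl = 1 / (1 + 5.248) = 0.16.

16.0%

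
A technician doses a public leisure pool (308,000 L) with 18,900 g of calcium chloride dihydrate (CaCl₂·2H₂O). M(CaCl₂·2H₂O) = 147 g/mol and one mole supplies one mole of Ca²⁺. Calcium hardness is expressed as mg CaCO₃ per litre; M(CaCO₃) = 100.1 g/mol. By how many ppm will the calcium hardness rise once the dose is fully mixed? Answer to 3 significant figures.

41.8 ppm

Moles of Ca²⁺: 18,900 g ÷ 147 g/mol = 128.6 mol.
As CaCO₃: 128.6 mol × 100.1 g/mol = 12,870 g.
Rise: 12,870 g / 308,000 L × 1000 = 41.79 mg/L.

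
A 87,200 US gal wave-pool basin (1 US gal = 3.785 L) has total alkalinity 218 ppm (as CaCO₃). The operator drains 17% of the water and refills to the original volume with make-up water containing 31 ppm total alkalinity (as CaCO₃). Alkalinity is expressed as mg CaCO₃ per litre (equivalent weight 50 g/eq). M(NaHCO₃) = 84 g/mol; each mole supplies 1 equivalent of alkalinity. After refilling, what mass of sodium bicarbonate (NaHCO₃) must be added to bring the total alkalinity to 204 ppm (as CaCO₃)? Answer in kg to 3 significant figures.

Volume: 87,200 US gal × 3.785 L/gal = 330,052 L.
After draining 17% and refilling: 218 × 0.83 + 31 × 0.17 = 186.21 ppm.
Deficit to target: 204 − 186.21 = 17.79 mg/L.
As CaCO₃: 17.79 mg/L × 330,052 L = 5872 g; ÷ 50 g/eq ÷ 1 = 117.4 mol NaHCO₃.
Mass: 117.4 × 84 = 9864 g.

9.86 kg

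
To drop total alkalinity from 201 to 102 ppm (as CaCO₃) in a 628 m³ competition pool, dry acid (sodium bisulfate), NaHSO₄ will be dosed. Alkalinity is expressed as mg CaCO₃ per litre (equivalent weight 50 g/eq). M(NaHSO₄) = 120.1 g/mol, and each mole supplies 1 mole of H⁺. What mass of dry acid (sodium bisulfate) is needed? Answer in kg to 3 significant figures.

149 kg

Volume: 628 m³ = 628,000 L.
Alkalinity to neutralize: (201 − 102) = 99 mg/L as CaCO₃ × 628,000 L = 62,170 g as CaCO₃.
Equivalents of H⁺ required: 62,170 ÷ 50 g/eq = 1243 eq = 1243 mol NaHSO₄.
Mass of NaHSO₄: 1243 × 120.1 = 149,300 g.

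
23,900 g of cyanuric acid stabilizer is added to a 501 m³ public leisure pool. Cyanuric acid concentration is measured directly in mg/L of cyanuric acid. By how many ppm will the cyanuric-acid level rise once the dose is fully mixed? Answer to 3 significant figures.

47.7 ppm

Volume: 501 m³ = 501,000 L.
Rise: 23,900 g / 501,000 L × 1000 = 47.7 mg/L.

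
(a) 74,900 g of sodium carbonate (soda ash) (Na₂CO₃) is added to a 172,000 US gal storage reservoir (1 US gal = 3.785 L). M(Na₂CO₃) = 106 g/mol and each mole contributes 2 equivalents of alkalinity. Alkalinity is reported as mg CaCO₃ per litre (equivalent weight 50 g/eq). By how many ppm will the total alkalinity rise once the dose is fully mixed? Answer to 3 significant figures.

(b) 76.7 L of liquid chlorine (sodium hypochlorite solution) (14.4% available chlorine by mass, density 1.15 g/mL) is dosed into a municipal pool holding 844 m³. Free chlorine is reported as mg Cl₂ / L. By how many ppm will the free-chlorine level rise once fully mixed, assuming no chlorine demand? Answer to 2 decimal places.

(a) 109 ppm; (b) 15.05 ppm

(a) Volume: 172,000 US gal × 3.785 L/gal = 651,020 L.
(a) Moles of Na₂CO₃: 74,900 g ÷ 106 g/mol = 706.6 mol → 1413 eq of alkalinity.
(a) As CaCO₃: 1413 eq × 50 g/eq = 70,660 g.
(a) Rise: 70,660 g / 651,020 L × 1000 = 108.5 mg/L.

(b) Volume: 844 m³ = 844,000 L.
(b) Mass of solution: 76.7 L × 1000 mL/L × 1.15 g/mL = 88,200 g.
(b) Available chlorine delivered: 88,200 g × 0.144 = 12,700 g as Cl₂.
(b) Concentration rise: 12,700 g / 844,000 L = 15.05 mg/L = 15.05 ppm.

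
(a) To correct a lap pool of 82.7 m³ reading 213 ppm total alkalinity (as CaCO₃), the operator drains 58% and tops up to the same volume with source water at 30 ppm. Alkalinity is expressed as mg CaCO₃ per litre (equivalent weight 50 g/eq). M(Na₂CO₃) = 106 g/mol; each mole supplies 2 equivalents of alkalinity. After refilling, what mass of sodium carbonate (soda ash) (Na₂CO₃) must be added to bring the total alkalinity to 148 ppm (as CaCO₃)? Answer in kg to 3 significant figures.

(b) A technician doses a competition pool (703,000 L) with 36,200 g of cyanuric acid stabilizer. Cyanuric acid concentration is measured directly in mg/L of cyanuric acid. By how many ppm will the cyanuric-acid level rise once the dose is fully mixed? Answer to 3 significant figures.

(a) 3.61 kg; (b) 51.5 ppm

(a) Volume: 82.7 m³ = 82,700 L.
(a) After draining 58% and refilling: 213 × 0.42 + 30 × 0.58 = 106.86 ppm.
(a) Deficit to target: 148 − 106.86 = 41.14 mg/L.
(a) As CaCO₃: 41.14 mg/L × 82,700 L = 3402 g; ÷ 50 g/eq ÷ 2 = 34.02 mol Na₂CO₃.
(a) Mass: 34.02 × 106 = 3606 g.

(b) Rise: 36,200 g / 703,000 L × 1000 = 51.49 mg/L.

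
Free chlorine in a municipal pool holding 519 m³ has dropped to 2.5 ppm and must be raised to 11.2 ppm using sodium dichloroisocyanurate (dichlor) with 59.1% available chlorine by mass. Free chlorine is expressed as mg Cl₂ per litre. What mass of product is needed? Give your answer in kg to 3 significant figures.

Volume: 519 m³ = 519,000 L.
Chlorine deficit: 11.2 − 2.5 = 8.7 ppm = 8.7 mg/L as Cl₂.
Cl₂ equivalent needed: 8.7 mg/L × 519,000 L = 4,515,000 mg = 4515 g.
Product at 59.1% available chlorine: 4515 / 0.591 = 7640 g.

7.64 kg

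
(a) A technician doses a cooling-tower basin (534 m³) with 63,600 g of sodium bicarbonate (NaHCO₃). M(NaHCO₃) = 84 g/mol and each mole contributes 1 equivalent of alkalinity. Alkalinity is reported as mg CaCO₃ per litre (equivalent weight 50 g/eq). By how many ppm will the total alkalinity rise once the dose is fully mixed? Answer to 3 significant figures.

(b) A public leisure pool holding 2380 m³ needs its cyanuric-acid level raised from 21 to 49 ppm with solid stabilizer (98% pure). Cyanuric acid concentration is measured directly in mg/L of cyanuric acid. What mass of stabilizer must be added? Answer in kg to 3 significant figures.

(a) Volume: 534 m³ = 534,000 L.
(a) Moles of NaHCO₃: 63,600 g ÷ 84 g/mol = 757.1 mol → 757.1 eq of alkalinity.
(a) As CaCO₃: 757.1 eq × 50 g/eq = 37,860 g.
(a) Rise: 37,860 g / 534,000 L × 1000 = 70.89 mg/L.

(b) Volume: 2380 m³ = 2,380,000 L.
(b) CYA to add: (49 − 21) = 28 mg/L × 2,380,000 L = 66,640 g cyanuric acid.
(b) At 98% purity: 66,640 / 0.98 = 68,000 g product.

(a) 70.9 ppm; (b) 68.0 kg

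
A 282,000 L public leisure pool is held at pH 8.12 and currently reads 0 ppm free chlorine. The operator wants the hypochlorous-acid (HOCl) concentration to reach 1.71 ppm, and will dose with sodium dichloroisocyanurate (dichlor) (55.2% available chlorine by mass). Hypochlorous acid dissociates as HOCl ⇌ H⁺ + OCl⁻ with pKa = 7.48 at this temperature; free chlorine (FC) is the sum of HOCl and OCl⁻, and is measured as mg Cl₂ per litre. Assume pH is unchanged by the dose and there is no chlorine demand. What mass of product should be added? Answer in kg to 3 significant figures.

[OCl⁻]/[HOCl] = 10^(pH − pKa) = 10^(8.12 − 7.48) = 4.365; fraction as HOCl = 1/(1 + 4.365) = 0.1864.
Free chlorine required for 1.71 ppm HOCl: 1.71 / 0.1864 = 9.174 ppm.
FC to add: 9.174 − 0 = 9.174 mg/L as Cl₂.
Cl₂ equivalent: 9.174 mg/L × 282,000 L = 2587 g.
Product at 55.2% available Cl: 2587 / 0.552 = 4687 g.

4.69 kg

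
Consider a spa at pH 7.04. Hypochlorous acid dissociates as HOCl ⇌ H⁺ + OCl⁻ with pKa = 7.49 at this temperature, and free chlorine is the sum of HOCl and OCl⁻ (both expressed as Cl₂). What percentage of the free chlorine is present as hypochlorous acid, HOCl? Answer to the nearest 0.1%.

73.8%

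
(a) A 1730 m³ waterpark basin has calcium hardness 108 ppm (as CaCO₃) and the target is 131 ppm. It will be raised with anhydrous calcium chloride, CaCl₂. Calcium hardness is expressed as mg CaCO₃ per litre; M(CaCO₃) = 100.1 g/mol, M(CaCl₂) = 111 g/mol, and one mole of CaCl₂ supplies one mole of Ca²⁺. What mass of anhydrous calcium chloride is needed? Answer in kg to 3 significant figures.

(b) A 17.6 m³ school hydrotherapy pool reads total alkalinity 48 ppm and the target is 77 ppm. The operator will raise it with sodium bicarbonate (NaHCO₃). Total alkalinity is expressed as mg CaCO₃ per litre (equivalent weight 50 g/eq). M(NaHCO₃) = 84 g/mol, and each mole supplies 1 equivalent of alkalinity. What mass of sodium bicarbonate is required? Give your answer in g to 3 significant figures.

(a) Volume: 1730 m³ = 1,730,000 L.
(a) Hardness to add: (131 − 108) = 23 mg/L as CaCO₃ × 1,730,000 L = 39,790 g as CaCO₃.
(a) Moles of Ca²⁺ (1 mol Ca²⁺ ≡ 1 mol CaCO₃): 39,790 / 100.1 g/mol = 397.5 mol.
(a) Mass of CaCl₂: 397.5 × 111 = 44,120 g.

(b) Volume: 17.6 m³ = 17,600 L.
(b) Alkalinity to add: (77 − 48) = 29 mg/L as CaCO₃ × 17,600 L = 510.4 g as CaCO₃.
(b) Equivalents: 510.4 g ÷ 50 g/eq = 10.21 eq.
(b) NaHCO₃ supplies 1 eq per mole → 10.21 mol.
(b) Mass: 10.21 mol × 84 g/mol = 857.5 g.

(a) 44.1 kg; (b) 857 g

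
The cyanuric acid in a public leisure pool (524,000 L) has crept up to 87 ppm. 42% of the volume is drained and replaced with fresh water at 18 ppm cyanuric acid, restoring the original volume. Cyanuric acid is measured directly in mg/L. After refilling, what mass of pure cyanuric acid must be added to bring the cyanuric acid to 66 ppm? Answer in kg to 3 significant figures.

After draining 42% and refilling: 87 × 0.58 + 18 × 0.42 = 58.02 ppm.
Deficit to target: 66 − 58.02 = 7.98 mg/L.
Mass: 7.98 mg/L × 524,000 L = 4182 g cyanuric acid.

4.18 kg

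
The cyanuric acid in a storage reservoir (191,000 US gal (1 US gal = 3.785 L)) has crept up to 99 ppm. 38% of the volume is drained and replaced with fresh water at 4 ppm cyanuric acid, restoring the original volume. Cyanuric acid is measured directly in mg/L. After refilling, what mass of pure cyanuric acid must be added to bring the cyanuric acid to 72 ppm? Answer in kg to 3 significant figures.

6.58 kg

Volume: 191,000 US gal × 3.785 L/gal = 722,935 L.
After draining 38% and refilling: 99 × 0.62 + 4 × 0.38 = 62.9 ppm.
Deficit to target: 72 − 62.9 = 9.1 mg/L.
Mass: 9.1 mg/L × 722,935 L = 6579 g cyanuric acid.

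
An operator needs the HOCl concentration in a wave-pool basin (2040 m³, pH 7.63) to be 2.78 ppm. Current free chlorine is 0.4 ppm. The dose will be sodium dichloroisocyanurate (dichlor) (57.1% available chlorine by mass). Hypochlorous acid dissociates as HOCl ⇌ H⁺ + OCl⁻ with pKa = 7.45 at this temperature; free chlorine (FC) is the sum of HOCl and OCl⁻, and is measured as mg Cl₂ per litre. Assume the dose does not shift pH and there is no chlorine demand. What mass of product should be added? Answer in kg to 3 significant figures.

Volume: 2040 m³ = 2,040,000 L.
[OCl⁻]/[HOCl] = 10^(pH − pKa) = 10^(7.63 − 7.45) = 1.514; fraction as HOCl = 1/(1 + 1.514) = 0.3978.
Free chlorine required for 2.78 ppm HOCl: 2.78 / 0.3978 = 6.988 ppm.
FC to add: 6.988 − 0.4 = 6.588 mg/L as Cl₂.
Cl₂ equivalent: 6.588 mg/L × 2,040,000 L = 13,440 g.
Product at 57.1% available Cl: 13,440 / 0.571 = 23,540 g.

23.5 kg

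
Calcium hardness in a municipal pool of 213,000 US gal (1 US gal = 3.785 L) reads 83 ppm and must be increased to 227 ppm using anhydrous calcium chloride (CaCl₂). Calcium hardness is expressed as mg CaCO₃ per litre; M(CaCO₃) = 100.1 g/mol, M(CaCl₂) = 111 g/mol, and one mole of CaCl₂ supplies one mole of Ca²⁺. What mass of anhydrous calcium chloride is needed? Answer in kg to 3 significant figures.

Volume: 213,000 US gal × 3.785 L/gal = 806,205 L.
Hardness to add: (227 − 83) = 144 mg/L as CaCO₃ × 806,205 L = 116,100 g as CaCO₃.
Moles of Ca²⁺ (1 mol Ca²⁺ ≡ 1 mol CaCO₃): 116,100 / 100.1 g/mol = 1160 mol.
Mass of CaCl₂: 1160 × 111 = 128,700 g.

129 kg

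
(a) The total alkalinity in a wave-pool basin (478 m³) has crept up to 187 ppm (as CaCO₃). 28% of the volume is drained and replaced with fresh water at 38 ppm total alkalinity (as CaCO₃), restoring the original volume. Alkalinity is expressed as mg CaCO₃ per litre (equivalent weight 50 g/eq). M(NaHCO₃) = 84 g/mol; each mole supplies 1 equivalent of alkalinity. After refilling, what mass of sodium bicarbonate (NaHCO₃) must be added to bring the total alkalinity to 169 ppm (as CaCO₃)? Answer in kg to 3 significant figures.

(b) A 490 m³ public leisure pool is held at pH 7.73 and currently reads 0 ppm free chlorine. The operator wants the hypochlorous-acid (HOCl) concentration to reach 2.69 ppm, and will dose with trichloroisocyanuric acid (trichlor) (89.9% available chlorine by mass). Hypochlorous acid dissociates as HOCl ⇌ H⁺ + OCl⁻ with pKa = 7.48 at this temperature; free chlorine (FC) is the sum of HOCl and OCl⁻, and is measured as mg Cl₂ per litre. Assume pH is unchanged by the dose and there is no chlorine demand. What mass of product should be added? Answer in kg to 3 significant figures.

(a) Volume: 478 m³ = 478,000 L.
(a) After draining 28% and refilling: 187 × 0.72 + 38 × 0.28 = 145.28 ppm.
(a) Deficit to target: 169 − 145.28 = 23.72 mg/L.
(a) As CaCO₃: 23.72 mg/L × 478,000 L = 11,340 g; ÷ 50 g/eq ÷ 1 = 226.8 mol NaHCO₃.
(a) Mass: 226.8 × 84 = 19,050 g.

(b) Volume: 490 m³ = 490,000 L.
(b) [OCl⁻]/[HOCl] = 10^(pH − pKa) = 10^(7.73 − 7.48) = 1.778; fraction as HOCl = 1/(1 + 1.778) = 0.3599.
(b) Free chlorine required for 2.69 ppm HOCl: 2.69 / 0.3599 = 7.474 ppm.
(b) FC to add: 7.474 − 0 = 7.474 mg/L as Cl₂.
(b) Cl₂ equivalent: 7.474 mg/L × 490,000 L = 3662 g.
(b) Product at 89.9% available Cl: 3662 / 0.899 = 4073 g.

(a) 19.0 kg; (b) 4.07 kg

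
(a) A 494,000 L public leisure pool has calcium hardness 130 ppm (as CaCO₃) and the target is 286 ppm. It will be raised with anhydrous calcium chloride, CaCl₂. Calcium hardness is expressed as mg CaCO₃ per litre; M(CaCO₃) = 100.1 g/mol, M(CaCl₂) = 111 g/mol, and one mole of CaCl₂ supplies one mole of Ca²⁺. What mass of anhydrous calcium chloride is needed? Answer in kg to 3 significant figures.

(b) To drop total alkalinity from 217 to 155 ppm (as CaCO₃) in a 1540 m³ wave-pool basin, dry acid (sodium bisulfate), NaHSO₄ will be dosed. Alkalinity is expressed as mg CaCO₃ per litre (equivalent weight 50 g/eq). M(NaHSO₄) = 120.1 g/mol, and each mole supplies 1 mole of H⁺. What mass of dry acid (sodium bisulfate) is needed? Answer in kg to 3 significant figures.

(a) 85.5 kg; (b) 229 kg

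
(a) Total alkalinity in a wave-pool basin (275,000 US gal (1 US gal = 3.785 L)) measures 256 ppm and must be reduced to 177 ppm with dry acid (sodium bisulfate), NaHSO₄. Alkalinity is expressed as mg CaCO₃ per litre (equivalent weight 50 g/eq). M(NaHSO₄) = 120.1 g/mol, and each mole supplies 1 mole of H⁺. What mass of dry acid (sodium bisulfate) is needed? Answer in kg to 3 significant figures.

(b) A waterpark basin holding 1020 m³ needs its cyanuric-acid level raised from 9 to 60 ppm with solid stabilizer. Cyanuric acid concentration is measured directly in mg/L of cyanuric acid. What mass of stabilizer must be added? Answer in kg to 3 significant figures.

(a) 198 kg; (b) 52.0 kg

(a) Volume: 275,000 US gal × 3.785 L/gal = 1,040,875 L.
(a) Alkalinity to neutralize: (256 − 177) = 79 mg/L as CaCO₃ × 1,040,875 L = 82,230 g as CaCO₃.
(a) Equivalents of H⁺ required: 82,230 ÷ 50 g/eq = 1645 eq = 1645 mol NaHSO₄.
(a) Mass of NaHSO₄: 1645 × 120.1 = 197,500 g.

(b) Volume: 1020 m³ = 1,020,000 L.
(b) CYA to add: (60 − 9) = 51 mg/L × 1,020,000 L = 52,020 g cyanuric acid.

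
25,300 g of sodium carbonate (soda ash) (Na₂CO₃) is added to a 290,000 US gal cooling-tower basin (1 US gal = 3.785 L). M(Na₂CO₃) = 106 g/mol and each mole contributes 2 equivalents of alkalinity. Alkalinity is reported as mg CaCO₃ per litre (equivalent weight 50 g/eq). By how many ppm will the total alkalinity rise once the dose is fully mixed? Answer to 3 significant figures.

Volume: 290,000 US gal × 3.785 L/gal = 1,097,650 L.
Moles of Na₂CO₃: 25,300 g ÷ 106 g/mol = 238.7 mol → 477.4 eq of alkalinity.
As CaCO₃: 477.4 eq × 50 g/eq = 23,870 g.
Rise: 23,870 g / 1,097,650 L × 1000 = 21.74 mg/L.

21.7 ppm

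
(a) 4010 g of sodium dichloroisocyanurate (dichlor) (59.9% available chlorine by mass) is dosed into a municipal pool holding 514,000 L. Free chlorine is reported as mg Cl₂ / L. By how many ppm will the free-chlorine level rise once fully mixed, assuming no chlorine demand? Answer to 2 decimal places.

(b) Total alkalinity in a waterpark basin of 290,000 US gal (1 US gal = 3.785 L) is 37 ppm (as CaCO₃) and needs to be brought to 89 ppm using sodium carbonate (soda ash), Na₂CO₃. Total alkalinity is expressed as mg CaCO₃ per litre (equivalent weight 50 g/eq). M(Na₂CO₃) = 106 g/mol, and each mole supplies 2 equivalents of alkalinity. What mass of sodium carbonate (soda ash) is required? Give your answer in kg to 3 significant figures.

(a) Available chlorine delivered: 4010 g × 0.599 = 2402 g as Cl₂.
(a) Concentration rise: 2402 g / 514,000 L = 4.673 mg/L = 4.67 ppm.

(b) Volume: 290,000 US gal × 3.785 L/gal = 1,097,650 L.
(b) Alkalinity to add: (89 − 37) = 52 mg/L as CaCO₃ × 1,097,650 L = 57,080 g as CaCO₃.
(b) Equivalents: 57,080 g ÷ 50 g/eq = 1142 eq.
(b) Each mole of Na₂CO₃ supplies 2 eq, so 1142 / 2 = 570.8 mol.
(b) Mass: 570.8 mol × 106 g/mol = 60,500 g.

(a) 4.67 ppm; (b) 60.5 kg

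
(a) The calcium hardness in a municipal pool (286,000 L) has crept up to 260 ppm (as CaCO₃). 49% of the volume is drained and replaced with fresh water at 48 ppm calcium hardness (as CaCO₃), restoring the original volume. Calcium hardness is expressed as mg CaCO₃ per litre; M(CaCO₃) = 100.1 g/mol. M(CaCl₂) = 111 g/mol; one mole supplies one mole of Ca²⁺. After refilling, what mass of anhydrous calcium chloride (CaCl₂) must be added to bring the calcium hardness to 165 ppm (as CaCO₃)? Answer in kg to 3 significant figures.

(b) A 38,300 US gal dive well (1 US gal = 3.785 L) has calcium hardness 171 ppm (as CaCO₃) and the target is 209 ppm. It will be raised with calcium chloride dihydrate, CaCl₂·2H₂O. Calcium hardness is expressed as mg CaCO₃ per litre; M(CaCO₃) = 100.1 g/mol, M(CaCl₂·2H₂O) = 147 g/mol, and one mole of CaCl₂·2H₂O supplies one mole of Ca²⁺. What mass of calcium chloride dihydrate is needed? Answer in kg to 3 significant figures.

(a) After draining 49% and refilling: 260 × 0.51 + 48 × 0.49 = 156.12 ppm.
(a) Deficit to target: 165 − 156.12 = 8.88 mg/L.
(a) As CaCO₃: 8.88 mg/L × 286,000 L = 2540 g; ÷ 100.1 = 25.37 mol Ca²⁺.
(a) Mass: 25.37 × 111 = 2816 g.

(b) Volume: 38,300 US gal × 3.785 L/gal = 144,966 L.
(b) Hardness to add: (209 − 171) = 38 mg/L as CaCO₃ × 144,966 L = 5509 g as CaCO₃.
(b) Moles of Ca²⁺ (1 mol Ca²⁺ ≡ 1 mol CaCO₃): 5509 / 100.1 g/mol = 55.03 mol.
(b) Mass of CaCl₂·2H₂O: 55.03 × 147 = 8090 g.

(a) 2.82 kg; (b) 8.09 kg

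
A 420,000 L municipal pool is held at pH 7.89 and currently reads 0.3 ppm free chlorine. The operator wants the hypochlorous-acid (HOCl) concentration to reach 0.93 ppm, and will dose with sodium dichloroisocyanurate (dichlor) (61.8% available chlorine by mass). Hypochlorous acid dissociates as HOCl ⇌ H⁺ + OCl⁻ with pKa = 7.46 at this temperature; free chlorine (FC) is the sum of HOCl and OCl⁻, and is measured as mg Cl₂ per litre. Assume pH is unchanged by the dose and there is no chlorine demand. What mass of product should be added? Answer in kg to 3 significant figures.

2.13 kg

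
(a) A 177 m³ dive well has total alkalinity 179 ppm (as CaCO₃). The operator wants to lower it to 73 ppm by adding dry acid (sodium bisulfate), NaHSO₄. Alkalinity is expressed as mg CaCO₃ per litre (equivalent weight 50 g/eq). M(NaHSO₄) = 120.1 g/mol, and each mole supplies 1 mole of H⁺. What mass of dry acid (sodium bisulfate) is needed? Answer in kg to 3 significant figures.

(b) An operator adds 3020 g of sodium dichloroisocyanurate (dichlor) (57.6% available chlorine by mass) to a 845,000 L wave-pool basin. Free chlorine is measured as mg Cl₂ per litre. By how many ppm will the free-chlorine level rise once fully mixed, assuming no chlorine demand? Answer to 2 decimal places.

(a) 45.1 kg; (b) 2.06 ppm

(a) Volume: 177 m³ = 177,000 L.
(a) Alkalinity to neutralize: (179 − 73) = 106 mg/L as CaCO₃ × 177,000 L = 18,760 g as CaCO₃.
(a) Equivalents of H⁺ required: 18,760 ÷ 50 g/eq = 375.2 eq = 375.2 mol NaHSO₄.
(a) Mass of NaHSO₄: 375.2 × 120.1 = 45,070 g.

(b) Available chlorine delivered: 3020 g × 0.576 = 1740 g as Cl₂.
(b) Concentration rise: 1740 g / 845,000 L = 2.059 mg/L = 2.06 ppm.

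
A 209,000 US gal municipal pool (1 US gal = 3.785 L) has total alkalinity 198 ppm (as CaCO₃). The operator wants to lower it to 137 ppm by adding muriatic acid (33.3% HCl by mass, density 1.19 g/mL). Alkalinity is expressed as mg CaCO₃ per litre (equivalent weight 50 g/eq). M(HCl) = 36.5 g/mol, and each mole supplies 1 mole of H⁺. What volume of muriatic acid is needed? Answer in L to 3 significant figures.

Volume: 209,000 US gal × 3.785 L/gal = 791,065 L.
Alkalinity to neutralize: (198 − 137) = 61 mg/L as CaCO₃ × 791,065 L = 48,250 g as CaCO₃.
Equivalents of H⁺ required: 48,250 ÷ 50 g/eq = 965.1 eq = 965.1 mol HCl.
Mass of HCl: 965.1 × 36.5 = 35,230 g.
Mass of 33.3% solution: 35,230 / 0.333 = 105,800 g.
Volume: 105,800 g ÷ 1.19 g/mL = 88,890 mL.

88.9 L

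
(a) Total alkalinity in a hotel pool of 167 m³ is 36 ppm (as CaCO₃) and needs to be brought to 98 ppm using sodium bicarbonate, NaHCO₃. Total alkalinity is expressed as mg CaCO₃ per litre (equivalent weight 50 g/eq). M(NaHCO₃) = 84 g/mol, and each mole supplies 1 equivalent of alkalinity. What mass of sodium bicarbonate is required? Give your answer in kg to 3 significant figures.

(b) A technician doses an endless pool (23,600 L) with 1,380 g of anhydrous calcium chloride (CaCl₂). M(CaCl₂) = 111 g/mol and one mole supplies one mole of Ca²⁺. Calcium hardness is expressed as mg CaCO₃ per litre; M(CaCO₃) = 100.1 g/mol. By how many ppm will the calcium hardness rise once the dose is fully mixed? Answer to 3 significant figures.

(a) Volume: 167 m³ = 167,000 L.
(a) Alkalinity to add: (98 − 36) = 62 mg/L as CaCO₃ × 167,000 L = 10,350 g as CaCO₃.
(a) Equivalents: 10,350 g ÷ 50 g/eq = 207.1 eq.
(a) NaHCO₃ supplies 1 eq per mole → 207.1 mol.
(a) Mass: 207.1 mol × 84 g/mol = 17,390 g.

(b) Moles of Ca²⁺: 1,380 g ÷ 111 g/mol = 12.43 mol.
(b) As CaCO₃: 12.43 mol × 100.1 g/mol = 1244 g.
(b) Rise: 1244 g / 23,600 L × 1000 = 52.73 mg/L.

(a) 17.4 kg; (b) 52.7 ppm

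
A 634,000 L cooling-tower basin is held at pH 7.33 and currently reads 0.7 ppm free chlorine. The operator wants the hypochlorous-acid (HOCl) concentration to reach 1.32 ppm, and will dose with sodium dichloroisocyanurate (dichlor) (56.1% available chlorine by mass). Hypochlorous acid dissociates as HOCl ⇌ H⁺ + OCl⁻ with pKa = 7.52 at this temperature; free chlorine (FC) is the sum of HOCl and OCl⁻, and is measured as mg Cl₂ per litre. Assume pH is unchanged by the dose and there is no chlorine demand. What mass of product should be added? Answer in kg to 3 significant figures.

1.66 kg

[OCl⁻]/[HOCl] = 10^(pH − pKa) = 10^(7.33 − 7.52) = 0.6457; fraction as HOCl = 1/(1 + 0.6457) = 0.6077.
Free chlorine required for 1.32 ppm HOCl: 1.32 / 0.6077 = 2.172 ppm.
FC to add: 2.172 − 0.7 = 1.472 mg/L as Cl₂.
Cl₂ equivalent: 1.472 mg/L × 634,000 L = 933.4 g.
Product at 56.1% available Cl: 933.4 / 0.561 = 1664 g.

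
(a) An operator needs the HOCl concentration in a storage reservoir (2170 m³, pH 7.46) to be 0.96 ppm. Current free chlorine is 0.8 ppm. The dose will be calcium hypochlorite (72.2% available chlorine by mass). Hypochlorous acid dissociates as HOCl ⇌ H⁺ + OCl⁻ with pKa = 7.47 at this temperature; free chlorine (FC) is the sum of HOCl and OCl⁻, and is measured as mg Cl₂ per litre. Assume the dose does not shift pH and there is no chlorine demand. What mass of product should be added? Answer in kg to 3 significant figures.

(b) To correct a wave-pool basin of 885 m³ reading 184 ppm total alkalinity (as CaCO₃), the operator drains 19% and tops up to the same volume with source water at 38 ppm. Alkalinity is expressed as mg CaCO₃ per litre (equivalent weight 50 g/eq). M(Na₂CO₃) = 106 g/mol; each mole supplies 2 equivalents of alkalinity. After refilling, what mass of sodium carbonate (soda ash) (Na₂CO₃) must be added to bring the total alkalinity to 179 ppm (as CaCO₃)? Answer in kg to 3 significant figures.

(a) Volume: 2170 m³ = 2,170,000 L.
(a) [OCl⁻]/[HOCl] = 10^(pH − pKa) = 10^(7.46 − 7.47) = 0.9772; fraction as HOCl = 1/(1 + 0.9772) = 0.5058.
(a) Free chlorine required for 0.96 ppm HOCl: 0.96 / 0.5058 = 1.898 ppm.
(a) FC to add: 1.898 − 0.8 = 1.098 mg/L as Cl₂.
(a) Cl₂ equivalent: 1.098 mg/L × 2,170,000 L = 2383 g.
(a) Product at 72.2% available Cl: 2383 / 0.722 = 3301 g.

(b) Volume: 885 m³ = 885,000 L.
(b) After draining 19% and refilling: 184 × 0.81 + 38 × 0.19 = 156.26 ppm.
(b) Deficit to target: 179 − 156.26 = 22.74 mg/L.
(b) As CaCO₃: 22.74 mg/L × 885,000 L = 20,120 g; ÷ 50 g/eq ÷ 2 = 201.2 mol Na₂CO₃.
(b) Mass: 201.2 × 106 = 21,330 g.

(a) 3.30 kg; (b) 21.3 kg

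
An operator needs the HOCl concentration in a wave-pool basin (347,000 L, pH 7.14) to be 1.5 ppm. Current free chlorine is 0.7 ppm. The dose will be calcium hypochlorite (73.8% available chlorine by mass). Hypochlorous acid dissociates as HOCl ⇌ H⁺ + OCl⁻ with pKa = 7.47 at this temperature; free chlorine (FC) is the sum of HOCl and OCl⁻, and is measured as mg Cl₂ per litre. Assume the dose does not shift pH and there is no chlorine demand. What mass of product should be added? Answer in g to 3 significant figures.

706 g

[OCl⁻]/[HOCl] = 10^(pH − pKa) = 10^(7.14 − 7.47) = 0.4677; fraction as HOCl = 1/(1 + 0.4677) = 0.6813.
Free chlorine required for 1.5 ppm HOCl: 1.5 / 0.6813 = 2.202 ppm.
FC to add: 2.202 − 0.7 = 1.502 mg/L as Cl₂.
Cl₂ equivalent: 1.502 mg/L × 347,000 L = 521.1 g.
Product at 73.8% available Cl: 521.1 / 0.738 = 706 g.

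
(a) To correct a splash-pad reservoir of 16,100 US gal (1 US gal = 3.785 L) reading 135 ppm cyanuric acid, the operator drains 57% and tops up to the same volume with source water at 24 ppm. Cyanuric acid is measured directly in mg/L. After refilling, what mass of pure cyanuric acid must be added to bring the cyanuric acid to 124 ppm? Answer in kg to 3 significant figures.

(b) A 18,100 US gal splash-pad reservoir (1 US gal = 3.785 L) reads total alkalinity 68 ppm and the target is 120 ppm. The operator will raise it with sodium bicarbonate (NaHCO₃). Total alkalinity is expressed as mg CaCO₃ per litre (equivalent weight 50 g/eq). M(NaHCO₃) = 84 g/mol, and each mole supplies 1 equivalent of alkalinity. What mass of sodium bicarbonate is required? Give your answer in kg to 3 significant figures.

(a) 3.19 kg; (b) 5.98 kg

(a) Volume: 16,100 US gal × 3.785 L/gal = 60,938 L.
(a) After draining 57% and refilling: 135 × 0.43 + 24 × 0.57 = 71.73 ppm.
(a) Deficit to target: 124 − 71.73 = 52.27 mg/L.
(a) Mass: 52.27 mg/L × 60,938 L = 3185 g cyanuric acid.

(b) Volume: 18,100 US gal × 3.785 L/gal = 68,508 L.
(b) Alkalinity to add: (120 − 68) = 52 mg/L as CaCO₃ × 68,508 L = 3562 g as CaCO₃.
(b) Equivalents: 3562 g ÷ 50 g/eq = 71.25 eq.
(b) NaHCO₃ supplies 1 eq per mole → 71.25 mol.
(b) Mass: 71.25 mol × 84 g/mol = 5985 g.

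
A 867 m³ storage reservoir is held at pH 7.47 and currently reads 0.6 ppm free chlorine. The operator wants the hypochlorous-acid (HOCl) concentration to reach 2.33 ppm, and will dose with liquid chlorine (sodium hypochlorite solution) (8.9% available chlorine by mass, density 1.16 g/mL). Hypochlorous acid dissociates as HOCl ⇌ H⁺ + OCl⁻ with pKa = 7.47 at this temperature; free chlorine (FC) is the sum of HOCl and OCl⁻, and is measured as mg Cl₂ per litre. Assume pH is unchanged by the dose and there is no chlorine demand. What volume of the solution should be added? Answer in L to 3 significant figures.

Volume: 867 m³ = 867,000 L.
[OCl⁻]/[HOCl] = 10^(pH − pKa) = 10^(7.47 − 7.47) = 1; fraction as HOCl = 1/(1 + 1) = 0.5.
Free chlorine required for 2.33 ppm HOCl: 2.33 / 0.5 = 4.66 ppm.
FC to add: 4.66 − 0.6 = 4.06 mg/L as Cl₂.
Cl₂ equivalent: 4.06 mg/L × 867,000 L = 3520 g.
Product at 8.9% available Cl: 3520 / 0.089 = 39,550 g.
Volume: 39,550 g ÷ 1.16 g/mL = 34,100 mL.

34.1 L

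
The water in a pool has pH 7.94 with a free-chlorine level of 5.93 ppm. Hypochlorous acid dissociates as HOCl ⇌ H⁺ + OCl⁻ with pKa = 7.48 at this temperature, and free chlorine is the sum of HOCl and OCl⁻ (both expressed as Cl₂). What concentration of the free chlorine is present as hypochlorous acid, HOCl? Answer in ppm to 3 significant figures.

1.53 ppm

[OCl⁻]/[HOCl] = 10^(pH − pKa) = 10^(7.94 − 7.48) = 10^0.46 = 2.884.
Fraction as HOCl = 1 / (1 + 2.884) = 0.2575.
HOCl = 0.2575 × 5.93 ppm = 1.527 ppm.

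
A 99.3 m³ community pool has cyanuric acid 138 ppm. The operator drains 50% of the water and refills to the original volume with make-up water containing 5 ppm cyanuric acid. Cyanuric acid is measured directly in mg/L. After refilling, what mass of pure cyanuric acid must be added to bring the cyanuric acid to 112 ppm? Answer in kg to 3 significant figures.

Volume: 99.3 m³ = 99,300 L.
After draining 50% and refilling: 138 × 0.50 + 5 × 0.50 = 71.5 ppm.
Deficit to target: 112 − 71.5 = 40.5 mg/L.
Mass: 40.5 mg/L × 99,300 L = 4022 g cyanuric acid.

4.02 kg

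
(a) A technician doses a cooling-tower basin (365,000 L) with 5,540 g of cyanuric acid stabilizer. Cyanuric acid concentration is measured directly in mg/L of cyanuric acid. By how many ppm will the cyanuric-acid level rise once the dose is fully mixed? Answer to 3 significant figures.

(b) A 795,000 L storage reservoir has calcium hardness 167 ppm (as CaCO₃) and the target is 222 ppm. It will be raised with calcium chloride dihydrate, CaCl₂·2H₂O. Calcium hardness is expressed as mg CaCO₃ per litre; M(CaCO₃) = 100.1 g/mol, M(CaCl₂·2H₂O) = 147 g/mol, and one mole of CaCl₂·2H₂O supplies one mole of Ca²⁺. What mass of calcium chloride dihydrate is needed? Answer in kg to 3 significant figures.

(a) 15.2 ppm; (b) 64.2 kg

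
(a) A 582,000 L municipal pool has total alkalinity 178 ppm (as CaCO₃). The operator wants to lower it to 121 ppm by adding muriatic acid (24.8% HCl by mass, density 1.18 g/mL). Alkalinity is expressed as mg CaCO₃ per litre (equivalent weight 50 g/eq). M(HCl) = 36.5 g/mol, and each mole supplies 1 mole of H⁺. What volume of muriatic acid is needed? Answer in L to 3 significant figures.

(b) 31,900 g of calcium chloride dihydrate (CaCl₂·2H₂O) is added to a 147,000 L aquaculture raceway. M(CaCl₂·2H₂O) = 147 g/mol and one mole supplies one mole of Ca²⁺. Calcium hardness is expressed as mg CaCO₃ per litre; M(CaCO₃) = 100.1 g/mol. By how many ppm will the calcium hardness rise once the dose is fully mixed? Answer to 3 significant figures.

(a) 82.8 L; (b) 148 ppm

(a) Alkalinity to neutralize: (178 − 121) = 57 mg/L as CaCO₃ × 582,000 L = 33,170 g as CaCO₃.
(a) Equivalents of H⁺ required: 33,170 ÷ 50 g/eq = 663.5 eq = 663.5 mol HCl.
(a) Mass of HCl: 663.5 × 36.5 = 24,220 g.
(a) Mass of 24.8% solution: 24,220 / 0.248 = 97,650 g.
(a) Volume: 97,650 g ÷ 1.18 g/mL = 82,750 mL.

(b) Moles of Ca²⁺: 31,900 g ÷ 147 g/mol = 217 mol.
(b) As CaCO₃: 217 mol × 100.1 g/mol = 21,720 g.
(b) Rise: 21,720 g / 147,000 L × 1000 = 147.8 mg/L.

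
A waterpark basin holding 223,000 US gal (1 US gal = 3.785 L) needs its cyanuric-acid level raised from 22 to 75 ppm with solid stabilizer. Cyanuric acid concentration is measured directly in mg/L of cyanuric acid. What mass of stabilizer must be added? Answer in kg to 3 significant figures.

44.7 kg

Volume: 223,000 US gal × 3.785 L/gal = 844,055 L.
CYA to add: (75 − 22) = 53 mg/L × 844,055 L = 44,730 g cyanuric acid.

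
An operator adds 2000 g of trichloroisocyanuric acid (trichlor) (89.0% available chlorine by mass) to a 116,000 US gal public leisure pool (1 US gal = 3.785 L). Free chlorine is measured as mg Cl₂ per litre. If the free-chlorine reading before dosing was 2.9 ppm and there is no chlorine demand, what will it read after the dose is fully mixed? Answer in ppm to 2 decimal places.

Volume: 116,000 US gal × 3.785 L/gal = 439,060 L.
Available chlorine delivered: 2000 g × 0.89 = 1780 g as Cl₂.
Concentration rise: 1780 g / 439,060 L = 4.054 mg/L = 4.05 ppm.
Final FC: 2.9 + 4.05 = 6.95 ppm.

6.95 ppm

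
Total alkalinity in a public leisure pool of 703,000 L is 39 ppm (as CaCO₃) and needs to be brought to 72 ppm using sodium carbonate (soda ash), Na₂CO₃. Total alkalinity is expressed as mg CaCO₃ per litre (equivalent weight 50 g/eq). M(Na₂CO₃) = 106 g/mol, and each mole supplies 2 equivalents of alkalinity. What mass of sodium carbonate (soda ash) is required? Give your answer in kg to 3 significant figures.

24.6 kg

Alkalinity to add: (72 − 39) = 33 mg/L as CaCO₃ × 703,000 L = 23,200 g as CaCO₃.
Equivalents: 23,200 g ÷ 50 g/eq = 464 eq.
Each mole of Na₂CO₃ supplies 2 eq, so 464 / 2 = 232 mol.
Mass: 232 mol × 106 g/mol = 24,590 g.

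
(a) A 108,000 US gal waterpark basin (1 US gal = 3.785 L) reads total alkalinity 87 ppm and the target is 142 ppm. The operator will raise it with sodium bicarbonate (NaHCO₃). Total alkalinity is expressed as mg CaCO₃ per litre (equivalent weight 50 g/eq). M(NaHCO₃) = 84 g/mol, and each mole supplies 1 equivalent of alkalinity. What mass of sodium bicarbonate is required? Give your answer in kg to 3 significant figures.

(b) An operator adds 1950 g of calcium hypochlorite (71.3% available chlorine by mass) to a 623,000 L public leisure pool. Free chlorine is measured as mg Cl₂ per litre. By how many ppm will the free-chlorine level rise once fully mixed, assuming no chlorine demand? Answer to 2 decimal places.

(a) 37.8 kg; (b) 2.23 ppm

(a) Volume: 108,000 US gal × 3.785 L/gal = 408,780 L.
(a) Alkalinity to add: (142 − 87) = 55 mg/L as CaCO₃ × 408,780 L = 22,480 g as CaCO₃.
(a) Equivalents: 22,480 g ÷ 50 g/eq = 449.7 eq.
(a) NaHCO₃ supplies 1 eq per mole → 449.7 mol.
(a) Mass: 449.7 mol × 84 g/mol = 37,770 g.

(b) Available chlorine delivered: 1950 g × 0.713 = 1390 g as Cl₂.
(b) Concentration rise: 1390 g / 623,000 L = 2.232 mg/L = 2.23 ppm.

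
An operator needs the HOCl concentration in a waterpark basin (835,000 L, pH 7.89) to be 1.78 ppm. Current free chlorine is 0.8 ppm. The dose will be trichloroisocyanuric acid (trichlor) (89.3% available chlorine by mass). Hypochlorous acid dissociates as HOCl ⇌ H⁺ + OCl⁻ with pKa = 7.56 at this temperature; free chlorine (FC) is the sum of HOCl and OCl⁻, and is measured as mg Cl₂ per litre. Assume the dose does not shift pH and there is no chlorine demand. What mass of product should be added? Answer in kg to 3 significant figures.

4.47 kg

[OCl⁻]/[HOCl] = 10^(pH − pKa) = 10^(7.89 − 7.56) = 2.138; fraction as HOCl = 1/(1 + 2.138) = 0.3187.
Free chlorine required for 1.78 ppm HOCl: 1.78 / 0.3187 = 5.586 ppm.
FC to add: 5.586 − 0.8 = 4.786 mg/L as Cl₂.
Cl₂ equivalent: 4.786 mg/L × 835,000 L = 3996 g.
Product at 89.3% available Cl: 3996 / 0.893 = 4475 g.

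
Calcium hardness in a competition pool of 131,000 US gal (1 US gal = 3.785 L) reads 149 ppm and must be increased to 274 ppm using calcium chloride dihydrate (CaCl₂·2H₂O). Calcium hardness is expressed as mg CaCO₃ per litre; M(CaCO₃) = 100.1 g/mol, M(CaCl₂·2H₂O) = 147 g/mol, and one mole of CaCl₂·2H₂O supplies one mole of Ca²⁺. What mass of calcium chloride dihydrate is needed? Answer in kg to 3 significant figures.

Volume: 131,000 US gal × 3.785 L/gal = 495,835 L.
Hardness to add: (274 − 149) = 125 mg/L as CaCO₃ × 495,835 L = 61,980 g as CaCO₃.
Moles of Ca²⁺ (1 mol Ca²⁺ ≡ 1 mol CaCO₃): 61,980 / 100.1 g/mol = 619.2 mol.
Mass of CaCl₂·2H₂O: 619.2 × 147 = 91,020 g.

91.0 kg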